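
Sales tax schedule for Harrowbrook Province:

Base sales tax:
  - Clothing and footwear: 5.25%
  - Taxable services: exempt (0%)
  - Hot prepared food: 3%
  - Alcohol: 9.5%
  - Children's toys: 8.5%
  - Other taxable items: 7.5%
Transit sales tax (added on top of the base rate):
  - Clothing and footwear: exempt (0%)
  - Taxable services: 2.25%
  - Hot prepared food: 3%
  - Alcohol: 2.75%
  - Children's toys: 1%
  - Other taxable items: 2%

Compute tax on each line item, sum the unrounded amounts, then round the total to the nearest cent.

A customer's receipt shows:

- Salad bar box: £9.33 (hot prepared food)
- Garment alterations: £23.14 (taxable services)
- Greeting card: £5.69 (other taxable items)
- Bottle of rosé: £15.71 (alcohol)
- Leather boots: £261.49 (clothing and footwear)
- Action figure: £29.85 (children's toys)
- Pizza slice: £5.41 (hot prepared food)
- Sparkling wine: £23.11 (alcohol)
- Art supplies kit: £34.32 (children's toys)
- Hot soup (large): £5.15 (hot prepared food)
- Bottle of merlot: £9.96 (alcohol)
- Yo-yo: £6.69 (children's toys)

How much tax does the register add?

£28.69

Salad bar box £9.33: hot prepared food → 3% + 3% transit = 6% → £0.5598
Garment alterations £23.14: taxable services → 0% + 2.25% transit = 2.25% → £0.52065
Greeting card £5.69: other taxable items → 7.5% + 2% transit = 9.5% → £0.54055
Bottle of rosé £15.71: alcohol → 9.5% + 2.75% transit = 12.25% → £1.924475
Leather boots £261.49: clothing and footwear → 5.25% + 0% transit = 5.25% → £13.728225
Action figure £29.85: children's toys → 8.5% + 1% transit = 9.5% → £2.83575
Pizza slice £5.41: hot prepared food → 3% + 3% transit = 6% → £0.3246
Sparkling wine £23.11: alcohol → 9.5% + 2.75% transit = 12.25% → £2.830975
Art supplies kit £34.32: children's toys → 8.5% + 1% transit = 9.5% → £3.2604
Hot soup (large) £5.15: hot prepared food → 3% + 3% transit = 6% → £0.309
Bottle of merlot £9.96: alcohol → 9.5% + 2.75% transit = 12.25% → £1.2201
Yo-yo £6.69: children's toys → 8.5% + 1% transit = 9.5% → £0.63555
Unrounded tax sum = £28.690075 → £28.69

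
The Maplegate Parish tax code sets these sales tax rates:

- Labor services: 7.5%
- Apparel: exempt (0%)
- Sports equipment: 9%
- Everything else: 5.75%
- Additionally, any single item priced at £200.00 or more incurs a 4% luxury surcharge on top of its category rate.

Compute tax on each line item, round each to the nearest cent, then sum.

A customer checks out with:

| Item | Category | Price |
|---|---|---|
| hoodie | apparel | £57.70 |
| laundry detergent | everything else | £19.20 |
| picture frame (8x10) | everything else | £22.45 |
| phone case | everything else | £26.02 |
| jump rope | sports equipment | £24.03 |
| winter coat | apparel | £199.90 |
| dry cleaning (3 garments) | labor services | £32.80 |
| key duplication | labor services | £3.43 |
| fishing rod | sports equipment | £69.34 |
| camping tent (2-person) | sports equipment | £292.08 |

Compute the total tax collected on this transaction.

£52.98

Hoodie £57.70: apparel → 0% → £0.00
Laundry detergent £19.20: everything else → 5.75% → £1.10
Picture frame (8x10) £22.45: everything else → 5.75% → £1.29
Phone case £26.02: everything else → 5.75% → £1.50
Jump rope £24.03: sports equipment → 9% → £2.16
Winter coat £199.90: apparel → 0% → £0.00
Dry cleaning (3 garments) £32.80: labor services → 7.5% → £2.46
Key duplication £3.43: labor services → 7.5% → £0.26
Fishing rod £69.34: sports equipment → 9% → £6.24
Camping tent (2-person) £292.08: sports equipment → 9% + 4% surcharge = 13% → £37.97
Total tax = £1.10 + £1.29 + £1.50 + £2.16 + £2.46 + £0.26 + £6.24 + £37.97 = £52.98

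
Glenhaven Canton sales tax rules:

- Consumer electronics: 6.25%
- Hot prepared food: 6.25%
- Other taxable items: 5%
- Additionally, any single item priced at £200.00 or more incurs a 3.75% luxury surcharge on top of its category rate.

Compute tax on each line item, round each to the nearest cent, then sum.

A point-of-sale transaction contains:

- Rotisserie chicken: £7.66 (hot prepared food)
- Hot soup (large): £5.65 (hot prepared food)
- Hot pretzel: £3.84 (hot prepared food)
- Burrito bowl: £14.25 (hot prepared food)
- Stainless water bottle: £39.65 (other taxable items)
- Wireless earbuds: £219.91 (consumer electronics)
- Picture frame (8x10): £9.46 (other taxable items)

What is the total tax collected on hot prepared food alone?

Rotisserie chicken £7.66: hot prepared food → 6.25% → £0.48
Hot soup (large) £5.65: hot prepared food → 6.25% → £0.35
Hot pretzel £3.84: hot prepared food → 6.25% → £0.24
Burrito bowl £14.25: hot prepared food → 6.25% → £0.89
Tax on hot prepared food = £0.48 + £0.35 + £0.24 + £0.89 = £1.96

£1.96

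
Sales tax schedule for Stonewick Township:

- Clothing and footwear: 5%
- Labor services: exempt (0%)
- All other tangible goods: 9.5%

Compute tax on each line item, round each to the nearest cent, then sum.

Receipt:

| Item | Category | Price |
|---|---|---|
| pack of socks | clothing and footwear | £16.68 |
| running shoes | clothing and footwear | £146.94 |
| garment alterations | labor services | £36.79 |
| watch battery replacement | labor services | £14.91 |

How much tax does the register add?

Pack of socks £16.68: clothing and footwear → 5% → £0.83
Running shoes £146.94: clothing and footwear → 5% → £7.35
Garment alterations £36.79: labor services → 0% → £0.00
Watch battery replacement £14.91: labor services → 0% → £0.00
Total tax = £0.83 + £7.35 = £8.18

£8.18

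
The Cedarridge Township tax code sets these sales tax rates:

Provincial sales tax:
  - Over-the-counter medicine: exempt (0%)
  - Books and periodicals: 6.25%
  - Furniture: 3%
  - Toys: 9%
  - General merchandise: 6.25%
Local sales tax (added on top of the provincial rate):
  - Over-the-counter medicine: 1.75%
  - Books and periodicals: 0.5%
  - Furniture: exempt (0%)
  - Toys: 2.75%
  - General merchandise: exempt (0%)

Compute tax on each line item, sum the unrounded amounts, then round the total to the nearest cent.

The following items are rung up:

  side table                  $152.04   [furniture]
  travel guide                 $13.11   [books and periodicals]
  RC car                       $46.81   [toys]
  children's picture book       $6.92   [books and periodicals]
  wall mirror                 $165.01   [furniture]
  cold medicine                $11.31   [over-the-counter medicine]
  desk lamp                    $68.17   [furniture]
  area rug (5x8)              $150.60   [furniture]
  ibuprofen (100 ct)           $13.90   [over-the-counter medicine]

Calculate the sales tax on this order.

$23.37

Side table $152.04: furniture → 3% + 0% local = 3% → $4.5612
Travel guide $13.11: books and periodicals → 6.25% + 0.5% local = 6.75% → $0.884925
RC car $46.81: toys → 9% + 2.75% local = 11.75% → $5.500175
Children's picture book $6.92: books and periodicals → 6.25% + 0.5% local = 6.75% → $0.4671
Wall mirror $165.01: furniture → 3% + 0% local = 3% → $4.9503
Cold medicine $11.31: over-the-counter medicine → 0% + 1.75% local = 1.75% → $0.197925
Desk lamp $68.17: furniture → 3% + 0% local = 3% → $2.0451
Area rug (5x8) $150.60: furniture → 3% + 0% local = 3% → $4.518
Ibuprofen (100 ct) $13.90: over-the-counter medicine → 0% + 1.75% local = 1.75% → $0.24325
Unrounded tax sum = $23.367975 → $23.37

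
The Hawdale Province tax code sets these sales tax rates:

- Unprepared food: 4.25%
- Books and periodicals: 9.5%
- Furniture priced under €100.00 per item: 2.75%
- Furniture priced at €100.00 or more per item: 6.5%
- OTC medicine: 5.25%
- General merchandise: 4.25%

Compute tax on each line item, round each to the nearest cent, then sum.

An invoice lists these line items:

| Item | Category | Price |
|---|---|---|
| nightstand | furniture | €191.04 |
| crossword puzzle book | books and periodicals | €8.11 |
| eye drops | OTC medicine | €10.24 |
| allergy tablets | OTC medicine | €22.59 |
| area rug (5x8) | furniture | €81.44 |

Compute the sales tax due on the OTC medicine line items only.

Eye drops €10.24: OTC medicine → 5.25% → €0.54
Allergy tablets €22.59: OTC medicine → 5.25% → €1.19
Tax on OTC medicine = €0.54 + €1.19 = €1.73

€1.73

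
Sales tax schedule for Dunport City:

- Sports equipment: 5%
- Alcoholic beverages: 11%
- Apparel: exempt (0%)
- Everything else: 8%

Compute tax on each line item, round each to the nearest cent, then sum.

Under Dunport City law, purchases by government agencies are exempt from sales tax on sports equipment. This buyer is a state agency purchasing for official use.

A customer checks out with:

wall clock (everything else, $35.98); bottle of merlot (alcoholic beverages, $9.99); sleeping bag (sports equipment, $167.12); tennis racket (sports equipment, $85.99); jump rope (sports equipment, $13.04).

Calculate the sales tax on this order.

$3.98

Wall clock $35.98: everything else → 8% → $2.88
Bottle of merlot $9.99: alcoholic beverages → 11% → $1.10
Sleeping bag $167.12: sports equipment, buyer-exempt → 0% → $0.00
Tennis racket $85.99: sports equipment, buyer-exempt → 0% → $0.00
Jump rope $13.04: sports equipment, buyer-exempt → 0% → $0.00
Total tax = $2.88 + $1.10 = $3.98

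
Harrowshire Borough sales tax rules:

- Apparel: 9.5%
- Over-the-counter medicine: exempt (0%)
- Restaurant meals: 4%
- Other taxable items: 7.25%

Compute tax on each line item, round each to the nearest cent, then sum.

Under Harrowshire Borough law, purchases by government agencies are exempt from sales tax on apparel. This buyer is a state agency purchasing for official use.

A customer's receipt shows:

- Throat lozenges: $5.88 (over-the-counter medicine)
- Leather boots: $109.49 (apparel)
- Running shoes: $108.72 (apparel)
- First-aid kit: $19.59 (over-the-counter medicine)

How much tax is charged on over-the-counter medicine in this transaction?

$0.00

Throat lozenges $5.88: over-the-counter medicine → 0% → $0.00
First-aid kit $19.59: over-the-counter medicine → 0% → $0.00
Tax on over-the-counter medicine = $0.00 + $0.00 = $0.00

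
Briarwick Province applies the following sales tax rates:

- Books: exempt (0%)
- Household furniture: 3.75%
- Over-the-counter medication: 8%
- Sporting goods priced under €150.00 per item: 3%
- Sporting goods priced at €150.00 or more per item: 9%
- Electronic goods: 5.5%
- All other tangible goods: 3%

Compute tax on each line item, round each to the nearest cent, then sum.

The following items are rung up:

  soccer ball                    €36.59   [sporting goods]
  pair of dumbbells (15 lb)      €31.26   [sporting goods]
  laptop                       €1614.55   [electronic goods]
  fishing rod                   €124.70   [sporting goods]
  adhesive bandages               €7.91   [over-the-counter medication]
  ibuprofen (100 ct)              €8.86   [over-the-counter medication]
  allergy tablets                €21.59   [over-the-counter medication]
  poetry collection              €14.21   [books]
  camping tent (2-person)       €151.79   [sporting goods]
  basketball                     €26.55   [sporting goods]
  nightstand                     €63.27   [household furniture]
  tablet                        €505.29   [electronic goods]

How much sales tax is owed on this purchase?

€142.27

Soccer ball €36.59: sporting goods, under €150.00 → 3% → €1.10
Pair of dumbbells (15 lb) €31.26: sporting goods, under €150.00 → 3% → €0.94
Laptop €1614.55: electronic goods → 5.5% → €88.80
Fishing rod €124.70: sporting goods, under €150.00 → 3% → €3.74
Adhesive bandages €7.91: over-the-counter medication → 8% → €0.63
Ibuprofen (100 ct) €8.86: over-the-counter medication → 8% → €0.71
Allergy tablets €21.59: over-the-counter medication → 8% → €1.73
Poetry collection €14.21: books → 0% → €0.00
Camping tent (2-person) €151.79: sporting goods, €150.00 or more → 9% → €13.66
Basketball €26.55: sporting goods, under €150.00 → 3% → €0.80
Nightstand €63.27: household furniture → 3.75% → €2.37
Tablet €505.29: electronic goods → 5.5% → €27.79
Total tax = €1.10 + €0.94 + €88.80 + €3.74 + €0.63 + €0.71 + €1.73 + €13.66 + €0.80 + €2.37 + €27.79 = €142.27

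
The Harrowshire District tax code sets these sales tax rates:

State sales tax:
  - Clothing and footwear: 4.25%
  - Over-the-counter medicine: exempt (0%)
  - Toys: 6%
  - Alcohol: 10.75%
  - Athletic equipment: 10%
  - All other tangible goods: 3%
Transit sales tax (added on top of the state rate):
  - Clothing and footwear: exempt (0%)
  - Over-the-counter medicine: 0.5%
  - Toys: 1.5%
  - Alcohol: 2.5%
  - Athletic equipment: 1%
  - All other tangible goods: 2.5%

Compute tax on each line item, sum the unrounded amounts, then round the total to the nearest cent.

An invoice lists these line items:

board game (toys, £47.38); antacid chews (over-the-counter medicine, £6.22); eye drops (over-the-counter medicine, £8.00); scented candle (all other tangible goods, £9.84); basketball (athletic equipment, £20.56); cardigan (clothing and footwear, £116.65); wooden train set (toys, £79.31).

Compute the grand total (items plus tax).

Board game £47.38: toys → 6% + 1.5% transit = 7.5% → £3.5535
Antacid chews £6.22: over-the-counter medicine → 0% + 0.5% transit = 0.5% → £0.0311
Eye drops £8.00: over-the-counter medicine → 0% + 0.5% transit = 0.5% → £0.04
Scented candle £9.84: all other tangible goods → 3% + 2.5% transit = 5.5% → £0.5412
Basketball £20.56: athletic equipment → 10% + 1% transit = 11% → £2.2616
Cardigan £116.65: clothing and footwear → 4.25% + 0% transit = 4.25% → £4.957625
Wooden train set £79.31: toys → 6% + 1.5% transit = 7.5% → £5.94825
Subtotal = £287.96; unrounded tax = £17.333275 → £17.33; total due = £305.29

£305.29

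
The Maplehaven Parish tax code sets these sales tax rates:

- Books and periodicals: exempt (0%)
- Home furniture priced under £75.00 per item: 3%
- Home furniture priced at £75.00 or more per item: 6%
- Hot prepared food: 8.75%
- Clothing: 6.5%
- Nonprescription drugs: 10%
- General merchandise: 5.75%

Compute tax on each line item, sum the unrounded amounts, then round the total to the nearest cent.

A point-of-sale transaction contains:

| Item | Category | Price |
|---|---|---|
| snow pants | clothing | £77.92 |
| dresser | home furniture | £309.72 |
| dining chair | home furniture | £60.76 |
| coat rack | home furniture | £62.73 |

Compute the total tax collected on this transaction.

Snow pants £77.92: clothing → 6.5% → £5.0648
Dresser £309.72: home furniture, £75.00 or more → 6% → £18.5832
Dining chair £60.76: home furniture, under £75.00 → 3% → £1.8228
Coat rack £62.73: home furniture, under £75.00 → 3% → £1.8819
Unrounded tax sum = £27.3527 → £27.35

£27.35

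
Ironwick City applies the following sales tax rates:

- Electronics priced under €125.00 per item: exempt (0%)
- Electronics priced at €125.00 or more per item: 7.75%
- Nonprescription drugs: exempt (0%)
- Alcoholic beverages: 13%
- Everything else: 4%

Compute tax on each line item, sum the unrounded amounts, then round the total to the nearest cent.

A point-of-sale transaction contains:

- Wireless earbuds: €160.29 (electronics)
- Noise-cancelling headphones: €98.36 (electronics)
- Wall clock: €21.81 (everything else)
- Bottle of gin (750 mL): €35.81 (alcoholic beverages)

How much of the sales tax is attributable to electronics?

Wireless earbuds €160.29: electronics, €125.00 or more → 7.75% → €12.422475
Noise-cancelling headphones €98.36: electronics, under €125.00 → 0% → €0.00
Tax on electronics: unrounded sum = €12.422475 → €12.42

€12.42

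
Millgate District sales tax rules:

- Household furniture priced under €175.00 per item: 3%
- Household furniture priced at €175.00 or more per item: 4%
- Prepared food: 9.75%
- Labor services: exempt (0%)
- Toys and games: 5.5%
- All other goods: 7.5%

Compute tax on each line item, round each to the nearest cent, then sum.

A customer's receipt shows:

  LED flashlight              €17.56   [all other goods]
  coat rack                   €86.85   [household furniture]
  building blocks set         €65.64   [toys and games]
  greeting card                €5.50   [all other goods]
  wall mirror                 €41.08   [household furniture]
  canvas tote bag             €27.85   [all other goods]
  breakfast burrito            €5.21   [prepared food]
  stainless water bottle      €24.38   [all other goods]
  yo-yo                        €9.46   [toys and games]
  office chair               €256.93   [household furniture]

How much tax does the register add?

LED flashlight €17.56: all other goods → 7.5% → €1.32
Coat rack €86.85: household furniture, under €175.00 → 3% → €2.61
Building blocks set €65.64: toys and games → 5.5% → €3.61
Greeting card €5.50: all other goods → 7.5% → €0.41
Wall mirror €41.08: household furniture, under €175.00 → 3% → €1.23
Canvas tote bag €27.85: all other goods → 7.5% → €2.09
Breakfast burrito €5.21: prepared food → 9.75% → €0.51
Stainless water bottle €24.38: all other goods → 7.5% → €1.83
Yo-yo €9.46: toys and games → 5.5% → €0.52
Office chair €256.93: household furniture, €175.00 or more → 4% → €10.28
Total tax = €1.32 + €2.61 + €3.61 + €0.41 + €1.23 + €2.09 + €0.51 + €1.83 + €0.52 + €10.28 = €24.41

€24.41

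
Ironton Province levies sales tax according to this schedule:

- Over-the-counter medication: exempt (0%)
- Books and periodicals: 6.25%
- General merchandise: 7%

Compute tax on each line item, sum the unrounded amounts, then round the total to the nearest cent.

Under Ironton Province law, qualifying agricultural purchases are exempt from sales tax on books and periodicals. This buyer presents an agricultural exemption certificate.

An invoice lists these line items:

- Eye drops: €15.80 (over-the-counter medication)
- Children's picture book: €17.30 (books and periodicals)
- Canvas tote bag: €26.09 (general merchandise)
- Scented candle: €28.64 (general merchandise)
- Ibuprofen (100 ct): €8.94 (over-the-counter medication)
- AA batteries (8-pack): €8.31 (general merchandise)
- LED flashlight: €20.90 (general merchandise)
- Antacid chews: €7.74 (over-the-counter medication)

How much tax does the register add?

€5.88

Eye drops €15.80: over-the-counter medication → 0% → €0.00
Children's picture book €17.30: books and periodicals, buyer-exempt → 0% → €0.00
Canvas tote bag €26.09: general merchandise → 7% → €1.8263
Scented candle €28.64: general merchandise → 7% → €2.0048
Ibuprofen (100 ct) €8.94: over-the-counter medication → 0% → €0.00
AA batteries (8-pack) €8.31: general merchandise → 7% → €0.5817
LED flashlight €20.90: general merchandise → 7% → €1.463
Antacid chews €7.74: over-the-counter medication → 0% → €0.00
Unrounded tax sum = €5.8758 → €5.88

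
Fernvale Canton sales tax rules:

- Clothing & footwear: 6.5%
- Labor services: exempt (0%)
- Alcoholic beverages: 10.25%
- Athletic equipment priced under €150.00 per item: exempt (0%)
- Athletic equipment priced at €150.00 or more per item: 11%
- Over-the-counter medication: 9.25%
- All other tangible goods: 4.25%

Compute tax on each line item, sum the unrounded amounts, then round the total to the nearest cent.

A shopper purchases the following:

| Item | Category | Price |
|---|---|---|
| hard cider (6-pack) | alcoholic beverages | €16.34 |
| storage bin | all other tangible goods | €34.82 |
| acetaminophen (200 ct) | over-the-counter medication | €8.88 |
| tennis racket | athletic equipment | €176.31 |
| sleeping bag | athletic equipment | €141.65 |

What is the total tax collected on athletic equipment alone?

€19.39

Tennis racket €176.31: athletic equipment, €150.00 or more → 11% → €19.3941
Sleeping bag €141.65: athletic equipment, under €150.00 → 0% → €0.00
Tax on athletic equipment: unrounded sum = €19.3941 → €19.39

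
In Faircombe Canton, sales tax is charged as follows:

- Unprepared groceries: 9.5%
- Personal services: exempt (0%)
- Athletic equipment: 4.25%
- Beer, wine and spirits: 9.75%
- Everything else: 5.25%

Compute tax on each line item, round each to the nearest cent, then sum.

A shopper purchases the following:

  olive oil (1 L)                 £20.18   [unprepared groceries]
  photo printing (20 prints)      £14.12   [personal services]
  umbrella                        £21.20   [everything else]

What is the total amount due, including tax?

£58.53

Olive oil (1 L) £20.18: unprepared groceries → 9.5% → £1.92
Photo printing (20 prints) £14.12: personal services → 0% → £0.00
Umbrella £21.20: everything else → 5.25% → £1.11
Subtotal = £55.50; tax = £3.03; total due = £58.53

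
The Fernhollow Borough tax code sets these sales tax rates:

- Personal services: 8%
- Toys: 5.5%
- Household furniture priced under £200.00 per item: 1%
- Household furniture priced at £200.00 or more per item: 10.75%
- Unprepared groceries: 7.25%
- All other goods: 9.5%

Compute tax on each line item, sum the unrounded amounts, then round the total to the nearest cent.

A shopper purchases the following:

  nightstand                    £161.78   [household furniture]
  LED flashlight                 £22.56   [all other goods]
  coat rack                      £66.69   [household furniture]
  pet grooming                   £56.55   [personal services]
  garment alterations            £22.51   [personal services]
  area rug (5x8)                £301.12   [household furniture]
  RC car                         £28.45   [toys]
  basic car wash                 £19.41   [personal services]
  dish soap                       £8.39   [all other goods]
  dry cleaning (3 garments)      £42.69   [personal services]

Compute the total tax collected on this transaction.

£50.45

Nightstand £161.78: household furniture, under £200.00 → 1% → £1.6178
LED flashlight £22.56: all other goods → 9.5% → £2.1432
Coat rack £66.69: household furniture, under £200.00 → 1% → £0.6669
Pet grooming £56.55: personal services → 8% → £4.524
Garment alterations £22.51: personal services → 8% → £1.8008
Area rug (5x8) £301.12: household furniture, £200.00 or more → 10.75% → £32.3704
RC car £28.45: toys → 5.5% → £1.56475
Basic car wash £19.41: personal services → 8% → £1.5528
Dish soap £8.39: all other goods → 9.5% → £0.79705
Dry cleaning (3 garments) £42.69: personal services → 8% → £3.4152
Unrounded tax sum = £50.4529 → £50.45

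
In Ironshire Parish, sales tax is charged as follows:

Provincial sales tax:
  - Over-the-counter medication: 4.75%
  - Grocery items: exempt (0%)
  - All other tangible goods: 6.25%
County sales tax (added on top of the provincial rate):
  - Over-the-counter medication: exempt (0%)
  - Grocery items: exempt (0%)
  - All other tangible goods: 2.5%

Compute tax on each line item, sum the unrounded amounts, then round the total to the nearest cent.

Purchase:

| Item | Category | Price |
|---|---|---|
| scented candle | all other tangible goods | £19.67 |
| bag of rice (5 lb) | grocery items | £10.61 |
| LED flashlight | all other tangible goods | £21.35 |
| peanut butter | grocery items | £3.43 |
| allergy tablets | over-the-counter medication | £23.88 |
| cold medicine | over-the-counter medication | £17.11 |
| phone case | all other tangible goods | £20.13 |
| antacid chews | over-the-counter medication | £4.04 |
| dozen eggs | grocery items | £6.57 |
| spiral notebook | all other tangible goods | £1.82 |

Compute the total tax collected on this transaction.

£7.65

Scented candle £19.67: all other tangible goods → 6.25% + 2.5% county = 8.75% → £1.721125
Bag of rice (5 lb) £10.61: grocery items → 0% + 0% county = 0% → £0.00
LED flashlight £21.35: all other tangible goods → 6.25% + 2.5% county = 8.75% → £1.868125
Peanut butter £3.43: grocery items → 0% + 0% county = 0% → £0.00
Allergy tablets £23.88: over-the-counter medication → 4.75% + 0% county = 4.75% → £1.1343
Cold medicine £17.11: over-the-counter medication → 4.75% + 0% county = 4.75% → £0.812725
Phone case £20.13: all other tangible goods → 6.25% + 2.5% county = 8.75% → £1.761375
Antacid chews £4.04: over-the-counter medication → 4.75% + 0% county = 4.75% → £0.1919
Dozen eggs £6.57: grocery items → 0% + 0% county = 0% → £0.00
Spiral notebook £1.82: all other tangible goods → 6.25% + 2.5% county = 8.75% → £0.15925
Unrounded tax sum = £7.6488 → £7.65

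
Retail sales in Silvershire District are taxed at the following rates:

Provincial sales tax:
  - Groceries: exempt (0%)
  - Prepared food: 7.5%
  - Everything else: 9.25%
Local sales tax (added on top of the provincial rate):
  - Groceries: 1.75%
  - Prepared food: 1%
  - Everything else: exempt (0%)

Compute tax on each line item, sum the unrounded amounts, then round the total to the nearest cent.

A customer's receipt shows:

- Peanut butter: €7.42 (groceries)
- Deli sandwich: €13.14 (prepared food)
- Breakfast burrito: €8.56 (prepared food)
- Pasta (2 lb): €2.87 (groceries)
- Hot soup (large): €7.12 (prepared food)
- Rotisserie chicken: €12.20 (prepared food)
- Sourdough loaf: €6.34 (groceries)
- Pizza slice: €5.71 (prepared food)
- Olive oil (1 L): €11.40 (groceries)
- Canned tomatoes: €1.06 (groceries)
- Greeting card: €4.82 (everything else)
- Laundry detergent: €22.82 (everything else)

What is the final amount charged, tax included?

Peanut butter €7.42: groceries → 0% + 1.75% local = 1.75% → €0.12985
Deli sandwich €13.14: prepared food → 7.5% + 1% local = 8.5% → €1.1169
Breakfast burrito €8.56: prepared food → 7.5% + 1% local = 8.5% → €0.7276
Pasta (2 lb) €2.87: groceries → 0% + 1.75% local = 1.75% → €0.050225
Hot soup (large) €7.12: prepared food → 7.5% + 1% local = 8.5% → €0.6052
Rotisserie chicken €12.20: prepared food → 7.5% + 1% local = 8.5% → €1.037
Sourdough loaf €6.34: groceries → 0% + 1.75% local = 1.75% → €0.11095
Pizza slice €5.71: prepared food → 7.5% + 1% local = 8.5% → €0.48535
Olive oil (1 L) €11.40: groceries → 0% + 1.75% local = 1.75% → €0.1995
Canned tomatoes €1.06: groceries → 0% + 1.75% local = 1.75% → €0.01855
Greeting card €4.82: everything else → 9.25% + 0% local = 9.25% → €0.44585
Laundry detergent €22.82: everything else → 9.25% + 0% local = 9.25% → €2.11085
Subtotal = €103.46; unrounded tax = €7.037825 → €7.04; total due = €110.50

€110.50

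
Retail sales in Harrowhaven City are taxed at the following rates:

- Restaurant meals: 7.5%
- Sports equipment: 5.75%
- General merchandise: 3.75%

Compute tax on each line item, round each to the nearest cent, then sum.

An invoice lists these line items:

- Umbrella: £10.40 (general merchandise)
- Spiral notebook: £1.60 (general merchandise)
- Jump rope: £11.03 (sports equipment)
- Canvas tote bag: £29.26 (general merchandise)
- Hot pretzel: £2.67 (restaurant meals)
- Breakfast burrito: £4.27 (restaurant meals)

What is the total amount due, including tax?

Umbrella £10.40: general merchandise → 3.75% → £0.39
Spiral notebook £1.60: general merchandise → 3.75% → £0.06
Jump rope £11.03: sports equipment → 5.75% → £0.63
Canvas tote bag £29.26: general merchandise → 3.75% → £1.10
Hot pretzel £2.67: restaurant meals → 7.5% → £0.20
Breakfast burrito £4.27: restaurant meals → 7.5% → £0.32
Subtotal = £59.23; tax = £2.70; total due = £61.93

£61.93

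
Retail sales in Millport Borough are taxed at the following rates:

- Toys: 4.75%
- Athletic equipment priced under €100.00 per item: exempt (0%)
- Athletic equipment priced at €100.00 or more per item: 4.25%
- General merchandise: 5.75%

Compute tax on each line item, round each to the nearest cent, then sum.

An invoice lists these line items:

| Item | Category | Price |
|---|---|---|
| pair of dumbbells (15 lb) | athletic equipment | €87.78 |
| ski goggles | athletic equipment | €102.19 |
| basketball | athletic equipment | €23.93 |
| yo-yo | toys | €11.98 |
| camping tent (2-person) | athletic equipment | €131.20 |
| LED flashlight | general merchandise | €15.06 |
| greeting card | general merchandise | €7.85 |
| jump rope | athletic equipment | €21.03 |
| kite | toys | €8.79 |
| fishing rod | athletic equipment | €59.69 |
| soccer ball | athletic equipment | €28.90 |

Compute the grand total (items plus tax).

Pair of dumbbells (15 lb) €87.78: athletic equipment, under €100.00 → 0% → €0.00
Ski goggles €102.19: athletic equipment, €100.00 or more → 4.25% → €4.34
Basketball €23.93: athletic equipment, under €100.00 → 0% → €0.00
Yo-yo €11.98: toys → 4.75% → €0.57
Camping tent (2-person) €131.20: athletic equipment, €100.00 or more → 4.25% → €5.58
LED flashlight €15.06: general merchandise → 5.75% → €0.87
Greeting card €7.85: general merchandise → 5.75% → €0.45
Jump rope €21.03: athletic equipment, under €100.00 → 0% → €0.00
Kite €8.79: toys → 4.75% → €0.42
Fishing rod €59.69: athletic equipment, under €100.00 → 0% → €0.00
Soccer ball €28.90: athletic equipment, under €100.00 → 0% → €0.00
Subtotal = €498.40; tax = €12.23; total due = €510.63

€510.63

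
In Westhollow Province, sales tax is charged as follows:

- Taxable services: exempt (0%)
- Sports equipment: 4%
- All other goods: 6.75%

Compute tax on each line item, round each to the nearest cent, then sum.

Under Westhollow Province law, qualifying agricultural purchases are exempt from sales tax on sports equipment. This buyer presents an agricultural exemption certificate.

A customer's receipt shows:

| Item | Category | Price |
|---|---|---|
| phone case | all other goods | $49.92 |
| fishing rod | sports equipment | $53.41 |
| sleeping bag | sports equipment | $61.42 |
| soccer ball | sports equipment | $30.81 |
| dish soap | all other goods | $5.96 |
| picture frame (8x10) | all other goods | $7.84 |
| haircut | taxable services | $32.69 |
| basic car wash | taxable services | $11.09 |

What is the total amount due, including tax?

$257.44

Phone case $49.92: all other goods → 6.75% → $3.37
Fishing rod $53.41: sports equipment, buyer-exempt → 0% → $0.00
Sleeping bag $61.42: sports equipment, buyer-exempt → 0% → $0.00
Soccer ball $30.81: sports equipment, buyer-exempt → 0% → $0.00
Dish soap $5.96: all other goods → 6.75% → $0.40
Picture frame (8x10) $7.84: all other goods → 6.75% → $0.53
Haircut $32.69: taxable services → 0% → $0.00
Basic car wash $11.09: taxable services → 0% → $0.00
Subtotal = $253.14; tax = $4.30; total due = $257.44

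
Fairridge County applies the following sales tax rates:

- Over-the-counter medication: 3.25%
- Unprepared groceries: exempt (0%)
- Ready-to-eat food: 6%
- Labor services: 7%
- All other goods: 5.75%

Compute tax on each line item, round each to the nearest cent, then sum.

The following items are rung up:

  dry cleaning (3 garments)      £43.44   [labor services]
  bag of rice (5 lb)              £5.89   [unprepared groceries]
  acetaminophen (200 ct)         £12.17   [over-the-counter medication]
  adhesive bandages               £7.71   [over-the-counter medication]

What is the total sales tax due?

£3.69

Dry cleaning (3 garments) £43.44: labor services → 7% → £3.04
Bag of rice (5 lb) £5.89: unprepared groceries → 0% → £0.00
Acetaminophen (200 ct) £12.17: over-the-counter medication → 3.25% → £0.40
Adhesive bandages £7.71: over-the-counter medication → 3.25% → £0.25
Total tax = £3.04 + £0.40 + £0.25 = £3.69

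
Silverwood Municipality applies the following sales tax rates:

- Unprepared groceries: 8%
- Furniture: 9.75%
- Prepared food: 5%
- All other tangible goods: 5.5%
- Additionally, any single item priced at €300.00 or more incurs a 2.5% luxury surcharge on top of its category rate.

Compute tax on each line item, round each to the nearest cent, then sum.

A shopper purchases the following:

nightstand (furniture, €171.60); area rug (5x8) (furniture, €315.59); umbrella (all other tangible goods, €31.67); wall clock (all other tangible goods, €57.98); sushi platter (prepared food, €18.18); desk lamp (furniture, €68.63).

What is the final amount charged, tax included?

Nightstand €171.60: furniture → 9.75% → €16.73
Area rug (5x8) €315.59: furniture → 9.75% + 2.5% surcharge = 12.25% → €38.66
Umbrella €31.67: all other tangible goods → 5.5% → €1.74
Wall clock €57.98: all other tangible goods → 5.5% → €3.19
Sushi platter €18.18: prepared food → 5% → €0.91
Desk lamp €68.63: furniture → 9.75% → €6.69
Subtotal = €663.65; tax = €67.92; total due = €731.57

€731.57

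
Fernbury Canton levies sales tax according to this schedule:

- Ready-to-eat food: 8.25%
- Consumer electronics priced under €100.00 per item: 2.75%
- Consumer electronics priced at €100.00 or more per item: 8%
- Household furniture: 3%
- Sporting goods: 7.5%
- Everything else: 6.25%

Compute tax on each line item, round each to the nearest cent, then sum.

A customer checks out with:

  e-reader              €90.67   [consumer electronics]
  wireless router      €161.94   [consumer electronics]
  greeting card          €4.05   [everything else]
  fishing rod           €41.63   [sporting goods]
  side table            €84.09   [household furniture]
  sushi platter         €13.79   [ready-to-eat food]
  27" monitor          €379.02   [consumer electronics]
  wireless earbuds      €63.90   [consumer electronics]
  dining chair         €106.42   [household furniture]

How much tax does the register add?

€57.75

E-reader €90.67: consumer electronics, under €100.00 → 2.75% → €2.49
Wireless router €161.94: consumer electronics, €100.00 or more → 8% → €12.96
Greeting card €4.05: everything else → 6.25% → €0.25
Fishing rod €41.63: sporting goods → 7.5% → €3.12
Side table €84.09: household furniture → 3% → €2.52
Sushi platter €13.79: ready-to-eat food → 8.25% → €1.14
27" monitor €379.02: consumer electronics, €100.00 or more → 8% → €30.32
Wireless earbuds €63.90: consumer electronics, under €100.00 → 2.75% → €1.76
Dining chair €106.42: household furniture → 3% → €3.19
Total tax = €2.49 + €12.96 + €0.25 + €3.12 + €2.52 + €1.14 + €30.32 + €1.76 + €3.19 = €57.75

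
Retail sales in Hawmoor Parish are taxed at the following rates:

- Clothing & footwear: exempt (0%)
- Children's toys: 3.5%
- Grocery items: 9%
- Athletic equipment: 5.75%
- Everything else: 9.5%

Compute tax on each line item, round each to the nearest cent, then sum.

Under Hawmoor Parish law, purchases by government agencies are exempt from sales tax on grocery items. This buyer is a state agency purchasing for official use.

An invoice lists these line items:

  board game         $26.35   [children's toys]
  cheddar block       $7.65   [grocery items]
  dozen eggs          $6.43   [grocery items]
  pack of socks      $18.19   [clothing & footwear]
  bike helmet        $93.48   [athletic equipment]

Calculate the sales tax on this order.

$6.30

Board game $26.35: children's toys → 3.5% → $0.92
Cheddar block $7.65: grocery items, buyer-exempt → 0% → $0.00
Dozen eggs $6.43: grocery items, buyer-exempt → 0% → $0.00
Pack of socks $18.19: clothing & footwear → 0% → $0.00
Bike helmet $93.48: athletic equipment → 5.75% → $5.38
Total tax = $0.92 + $5.38 = $6.30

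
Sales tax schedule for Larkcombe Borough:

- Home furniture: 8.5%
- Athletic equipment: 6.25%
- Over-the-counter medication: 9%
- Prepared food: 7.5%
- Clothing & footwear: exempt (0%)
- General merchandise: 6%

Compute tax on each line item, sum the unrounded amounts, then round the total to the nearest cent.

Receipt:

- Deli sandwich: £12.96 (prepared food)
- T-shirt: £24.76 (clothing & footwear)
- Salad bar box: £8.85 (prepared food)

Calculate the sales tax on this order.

£1.64

Deli sandwich £12.96: prepared food → 7.5% → £0.972
T-shirt £24.76: clothing & footwear → 0% → £0.00
Salad bar box £8.85: prepared food → 7.5% → £0.66375
Unrounded tax sum = £1.63575 → £1.64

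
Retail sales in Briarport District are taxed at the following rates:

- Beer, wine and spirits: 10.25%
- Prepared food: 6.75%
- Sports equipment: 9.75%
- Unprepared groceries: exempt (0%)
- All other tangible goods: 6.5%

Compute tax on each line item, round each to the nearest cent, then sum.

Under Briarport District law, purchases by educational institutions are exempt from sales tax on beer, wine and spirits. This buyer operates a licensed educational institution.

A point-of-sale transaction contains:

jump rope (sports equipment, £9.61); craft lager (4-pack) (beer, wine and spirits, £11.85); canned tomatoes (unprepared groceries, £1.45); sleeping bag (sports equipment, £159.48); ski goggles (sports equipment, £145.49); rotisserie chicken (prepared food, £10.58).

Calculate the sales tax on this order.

Jump rope £9.61: sports equipment → 9.75% → £0.94
Craft lager (4-pack) £11.85: beer, wine and spirits, buyer-exempt → 0% → £0.00
Canned tomatoes £1.45: unprepared groceries → 0% → £0.00
Sleeping bag £159.48: sports equipment → 9.75% → £15.55
Ski goggles £145.49: sports equipment → 9.75% → £14.19
Rotisserie chicken £10.58: prepared food → 6.75% → £0.71
Total tax = £0.94 + £15.55 + £14.19 + £0.71 = £31.39

£31.39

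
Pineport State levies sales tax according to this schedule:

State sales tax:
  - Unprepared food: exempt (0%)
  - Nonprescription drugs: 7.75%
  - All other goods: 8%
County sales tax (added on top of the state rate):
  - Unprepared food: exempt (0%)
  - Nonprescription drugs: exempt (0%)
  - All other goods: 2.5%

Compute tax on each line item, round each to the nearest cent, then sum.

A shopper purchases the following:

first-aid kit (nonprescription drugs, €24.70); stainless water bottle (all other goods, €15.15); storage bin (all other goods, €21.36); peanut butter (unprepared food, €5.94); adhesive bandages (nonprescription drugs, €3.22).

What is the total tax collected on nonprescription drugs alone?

First-aid kit €24.70: nonprescription drugs → 7.75% + 0% county = 7.75% → €1.91
Adhesive bandages €3.22: nonprescription drugs → 7.75% + 0% county = 7.75% → €0.25
Tax on nonprescription drugs = €1.91 + €0.25 = €2.16

€2.16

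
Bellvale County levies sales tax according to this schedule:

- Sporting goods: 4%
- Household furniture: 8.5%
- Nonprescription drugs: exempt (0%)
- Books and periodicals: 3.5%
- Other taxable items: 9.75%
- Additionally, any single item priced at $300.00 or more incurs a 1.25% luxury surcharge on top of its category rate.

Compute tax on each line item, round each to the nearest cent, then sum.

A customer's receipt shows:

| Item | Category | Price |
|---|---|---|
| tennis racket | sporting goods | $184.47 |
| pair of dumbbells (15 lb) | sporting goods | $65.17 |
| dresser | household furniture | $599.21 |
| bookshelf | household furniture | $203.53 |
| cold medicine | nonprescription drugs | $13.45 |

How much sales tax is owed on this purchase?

$85.71

Tennis racket $184.47: sporting goods → 4% → $7.38
Pair of dumbbells (15 lb) $65.17: sporting goods → 4% → $2.61
Dresser $599.21: household furniture → 8.5% + 1.25% surcharge = 9.75% → $58.42
Bookshelf $203.53: household furniture → 8.5% → $17.30
Cold medicine $13.45: nonprescription drugs → 0% → $0.00
Total tax = $7.38 + $2.61 + $58.42 + $17.30 = $85.71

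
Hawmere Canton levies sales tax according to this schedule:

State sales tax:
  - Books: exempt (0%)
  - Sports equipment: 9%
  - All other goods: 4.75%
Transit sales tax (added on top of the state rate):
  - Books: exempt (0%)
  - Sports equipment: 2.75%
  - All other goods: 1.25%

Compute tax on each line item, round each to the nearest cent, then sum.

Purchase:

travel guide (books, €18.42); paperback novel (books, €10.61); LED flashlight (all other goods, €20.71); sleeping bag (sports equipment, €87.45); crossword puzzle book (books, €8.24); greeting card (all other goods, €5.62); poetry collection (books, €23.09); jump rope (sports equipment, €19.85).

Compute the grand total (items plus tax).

€208.18

Travel guide €18.42: books → 0% + 0% transit = 0% → €0.00
Paperback novel €10.61: books → 0% + 0% transit = 0% → €0.00
LED flashlight €20.71: all other goods → 4.75% + 1.25% transit = 6% → €1.24
Sleeping bag €87.45: sports equipment → 9% + 2.75% transit = 11.75% → €10.28
Crossword puzzle book €8.24: books → 0% + 0% transit = 0% → €0.00
Greeting card €5.62: all other goods → 4.75% + 1.25% transit = 6% → €0.34
Poetry collection €23.09: books → 0% + 0% transit = 0% → €0.00
Jump rope €19.85: sports equipment → 9% + 2.75% transit = 11.75% → €2.33
Subtotal = €193.99; tax = €14.19; total due = €208.18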